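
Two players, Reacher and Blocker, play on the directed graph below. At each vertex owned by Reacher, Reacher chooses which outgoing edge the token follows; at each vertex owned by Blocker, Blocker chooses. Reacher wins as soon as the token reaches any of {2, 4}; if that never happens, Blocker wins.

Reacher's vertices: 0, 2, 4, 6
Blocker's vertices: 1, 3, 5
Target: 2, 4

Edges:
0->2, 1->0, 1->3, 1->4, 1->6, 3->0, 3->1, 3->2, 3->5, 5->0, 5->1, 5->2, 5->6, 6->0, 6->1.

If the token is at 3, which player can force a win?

A0 = {2, 4}
A1: add {0} — 0 (Reacher) has 0→2.
A2: add {6} — 6 (Reacher) has 6→0.
A3 = A2; e.g. 1 (Blocker) can still go to 3. Fixed point.
3 never enters the attractor, so Blocker can avoid the target forever.

Blocker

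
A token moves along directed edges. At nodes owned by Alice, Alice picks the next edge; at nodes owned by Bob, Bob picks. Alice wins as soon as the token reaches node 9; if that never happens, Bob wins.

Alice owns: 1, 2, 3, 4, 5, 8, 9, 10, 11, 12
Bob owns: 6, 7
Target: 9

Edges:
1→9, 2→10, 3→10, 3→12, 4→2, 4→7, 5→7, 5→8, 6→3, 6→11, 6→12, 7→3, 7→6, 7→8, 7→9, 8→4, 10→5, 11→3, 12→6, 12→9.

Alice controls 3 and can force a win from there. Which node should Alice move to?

12

A0 = {9}
A1: add {1, 12} — 1 (Alice) has 1→9; 12 (Alice) has 12→9.
A2: add {3} — 3 (Alice) has 3→12.
A3: add {11} — 11 (Alice) has 11→3.
A4: add {6} — 6 (Bob): all of {3, 11, 12} already in.
A5 = A4; e.g. 2 (Alice) has no edge into A4. Fixed point.
From 3, successor 12 is in the attractor (rank 1); the other successor 10 is not.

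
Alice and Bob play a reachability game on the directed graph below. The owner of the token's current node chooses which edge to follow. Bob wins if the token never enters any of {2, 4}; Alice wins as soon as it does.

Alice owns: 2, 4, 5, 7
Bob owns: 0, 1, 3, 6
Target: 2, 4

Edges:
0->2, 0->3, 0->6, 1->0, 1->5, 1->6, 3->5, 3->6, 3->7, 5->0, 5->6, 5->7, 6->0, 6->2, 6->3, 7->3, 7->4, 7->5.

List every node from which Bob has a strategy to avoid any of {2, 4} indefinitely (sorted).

0, 1, 3, 6

A0 = {2, 4}
A1: add {7} — 7 (Alice) has 7→4.
A2: add {5} — 5 (Alice) has 5→7.
A3 = A2; e.g. 0 (Bob) can still go to 3. Fixed point.
Alice's attractor = {2, 4, 5, 7}; Bob avoids the target exactly from the complement.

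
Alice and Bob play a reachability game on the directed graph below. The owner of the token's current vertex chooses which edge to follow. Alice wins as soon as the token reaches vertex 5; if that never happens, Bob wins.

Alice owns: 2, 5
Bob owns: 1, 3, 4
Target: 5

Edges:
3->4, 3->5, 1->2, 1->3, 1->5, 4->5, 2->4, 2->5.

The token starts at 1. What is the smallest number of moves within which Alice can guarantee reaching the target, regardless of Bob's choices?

3

A0 = {5}
A1: add {2, 4} — 2 (Alice) has 2→5; 4 (Bob): all of {5} already in.
A2: add {3} — 3 (Bob): all of {4, 5} already in.
A3: add {1} — 1 (Bob): all of {2, 3, 5} already in.
A3 = all vertices. Fixed point.
1 enters the attractor at level 3, so Alice can force the target in 3 moves from there.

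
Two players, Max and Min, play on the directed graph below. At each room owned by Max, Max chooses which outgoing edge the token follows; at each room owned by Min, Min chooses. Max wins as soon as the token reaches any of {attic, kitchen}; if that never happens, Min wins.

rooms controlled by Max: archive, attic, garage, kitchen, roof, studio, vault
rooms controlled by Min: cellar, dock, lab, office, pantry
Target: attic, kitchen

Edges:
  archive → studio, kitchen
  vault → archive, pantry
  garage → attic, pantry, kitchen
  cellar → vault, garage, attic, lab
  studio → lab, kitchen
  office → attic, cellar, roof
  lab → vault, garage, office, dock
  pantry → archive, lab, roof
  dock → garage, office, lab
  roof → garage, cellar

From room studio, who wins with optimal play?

A0 = {attic, kitchen}
A1: add {archive, garage, studio} — archive (Max) has archive→kitchen; garage (Max) has garage→attic; studio (Max) has studio→kitchen.
studio ∈ A1, so Max can force the target.

Max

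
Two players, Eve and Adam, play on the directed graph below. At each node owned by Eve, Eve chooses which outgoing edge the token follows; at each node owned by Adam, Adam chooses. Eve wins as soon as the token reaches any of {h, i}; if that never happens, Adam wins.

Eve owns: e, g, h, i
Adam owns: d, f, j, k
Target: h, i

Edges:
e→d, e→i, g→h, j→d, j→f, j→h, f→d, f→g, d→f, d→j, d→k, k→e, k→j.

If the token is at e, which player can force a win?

Eve

A0 = {h, i}
A1: add {e, g} — e (Eve) has e→i; g (Eve) has g→h.
A2 = A1; e.g. d (Adam) can still go to f. Fixed point.
e ∈ A1, so Eve can force the target.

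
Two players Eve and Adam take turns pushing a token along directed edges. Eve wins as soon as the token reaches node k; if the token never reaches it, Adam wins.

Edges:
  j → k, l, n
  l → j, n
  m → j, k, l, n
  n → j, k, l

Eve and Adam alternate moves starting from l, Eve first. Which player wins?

Track states (vertex, player-to-move).
A0 = {(k,Eve), (k,Adam)}
A1: add {(j,Eve), (m,Eve), (n,Eve)}.
A2: add {(l,Adam)}.
A3 = A2; e.g. (j,Adam) stays out. (l,Eve) never enters ⇒ Adam avoids the target.

Adam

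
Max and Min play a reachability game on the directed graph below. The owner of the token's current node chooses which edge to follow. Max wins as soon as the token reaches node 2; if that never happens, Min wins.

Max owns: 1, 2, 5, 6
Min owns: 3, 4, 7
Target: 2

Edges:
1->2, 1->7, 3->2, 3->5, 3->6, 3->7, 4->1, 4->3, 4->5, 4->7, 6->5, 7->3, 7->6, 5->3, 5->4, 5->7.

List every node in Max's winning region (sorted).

A0 = {2}
A1: add {1} — 1 (Max) has 1→2.
A2 = A1; e.g. 3 (Min) can still go to 5. Fixed point.
Max's winning region = {1, 2}.

1, 2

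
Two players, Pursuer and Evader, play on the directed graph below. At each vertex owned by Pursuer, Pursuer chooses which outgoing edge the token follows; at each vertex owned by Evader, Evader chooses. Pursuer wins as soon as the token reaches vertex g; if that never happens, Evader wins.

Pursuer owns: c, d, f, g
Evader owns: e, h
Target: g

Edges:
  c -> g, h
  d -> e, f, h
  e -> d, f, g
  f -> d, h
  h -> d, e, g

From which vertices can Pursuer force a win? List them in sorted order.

c, g

A0 = {g}
A1: add {c} — c (Pursuer) has c→g.
A2 = A1; e.g. d (Pursuer) has no edge into A1. Fixed point.
Pursuer's winning region = {c, g}.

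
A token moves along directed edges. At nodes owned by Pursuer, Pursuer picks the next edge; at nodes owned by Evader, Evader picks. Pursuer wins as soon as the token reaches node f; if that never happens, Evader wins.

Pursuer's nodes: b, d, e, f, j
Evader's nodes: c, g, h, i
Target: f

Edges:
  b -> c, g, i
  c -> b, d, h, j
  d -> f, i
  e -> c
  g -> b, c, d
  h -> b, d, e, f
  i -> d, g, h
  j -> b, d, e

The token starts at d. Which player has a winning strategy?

A0 = {f}
A1: add {d} — d (Pursuer) has d→f.
d ∈ A1, so Pursuer can force the target.

Pursuer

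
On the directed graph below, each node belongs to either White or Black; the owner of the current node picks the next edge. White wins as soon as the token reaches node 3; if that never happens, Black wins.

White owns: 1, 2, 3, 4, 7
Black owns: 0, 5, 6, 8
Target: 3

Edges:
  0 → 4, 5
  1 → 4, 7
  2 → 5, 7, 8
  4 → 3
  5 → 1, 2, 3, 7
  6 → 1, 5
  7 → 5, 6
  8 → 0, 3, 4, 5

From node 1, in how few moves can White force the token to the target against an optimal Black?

A0 = {3}
A1: add {4} — 4 (White) has 4→3.
A2: add {1} — 1 (White) has 1→4.
A3 = A2; e.g. 0 (Black) can still go to 5. Fixed point.
1 enters the attractor at level 2, so White can force the target in 2 moves from there.

2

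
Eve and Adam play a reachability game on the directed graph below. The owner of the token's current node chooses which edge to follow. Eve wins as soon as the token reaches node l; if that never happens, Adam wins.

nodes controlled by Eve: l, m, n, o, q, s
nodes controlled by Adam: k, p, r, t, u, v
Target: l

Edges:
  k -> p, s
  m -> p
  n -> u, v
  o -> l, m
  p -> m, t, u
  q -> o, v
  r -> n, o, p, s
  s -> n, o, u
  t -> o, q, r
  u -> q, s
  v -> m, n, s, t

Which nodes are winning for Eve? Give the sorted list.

l, n, o, q, s, u

A0 = {l}
A1: add {o} — o (Eve) has o→l.
A2: add {q, s} — q (Eve) has q→o; s (Eve) has s→o.
A3: add {u} — u (Adam): all of {q, s} already in.
A4: add {n} — n (Eve) has n→u.
A5 = A4; e.g. k (Adam) can still go to p. Fixed point.
Eve's winning region = {l, n, o, q, s, u}.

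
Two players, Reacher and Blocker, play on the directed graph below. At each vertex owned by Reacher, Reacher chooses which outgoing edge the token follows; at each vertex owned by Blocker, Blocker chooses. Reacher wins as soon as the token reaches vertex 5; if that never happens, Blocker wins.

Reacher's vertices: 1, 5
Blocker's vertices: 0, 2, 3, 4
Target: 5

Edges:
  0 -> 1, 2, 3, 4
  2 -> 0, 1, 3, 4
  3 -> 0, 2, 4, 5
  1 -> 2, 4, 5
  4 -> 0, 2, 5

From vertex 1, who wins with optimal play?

Reacher

A0 = {5}
A1: add {1} — 1 (Reacher) has 1→5.
A2 = A1; e.g. 0 (Blocker) can still go to 2. Fixed point.
1 ∈ A1, so Reacher can force the target.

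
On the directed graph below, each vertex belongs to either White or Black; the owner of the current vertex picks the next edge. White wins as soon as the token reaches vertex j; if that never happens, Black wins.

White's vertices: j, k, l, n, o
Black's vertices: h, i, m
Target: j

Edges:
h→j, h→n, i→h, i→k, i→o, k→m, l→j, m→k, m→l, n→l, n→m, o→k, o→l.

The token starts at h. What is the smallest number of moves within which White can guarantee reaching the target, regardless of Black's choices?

3

A0 = {j}
A1: add {l} — l (White) has l→j.
A2: add {n, o} — n (White) has n→l; o (White) has o→l.
A3: add {h} — h (Black): all of {j, n} already in.
A4 = A3; e.g. i (Black) can still go to k. Fixed point.
h enters the attractor at level 3, so White can force the target in 3 moves from there.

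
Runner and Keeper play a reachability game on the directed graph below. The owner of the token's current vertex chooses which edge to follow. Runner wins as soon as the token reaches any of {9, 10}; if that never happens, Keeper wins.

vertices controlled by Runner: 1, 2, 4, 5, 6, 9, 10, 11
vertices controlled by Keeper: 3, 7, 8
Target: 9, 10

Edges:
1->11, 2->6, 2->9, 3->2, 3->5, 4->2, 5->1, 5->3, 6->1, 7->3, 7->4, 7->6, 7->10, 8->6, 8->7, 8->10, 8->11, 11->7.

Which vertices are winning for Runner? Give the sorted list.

A0 = {9, 10}
A1: add {2} — 2 (Runner) has 2→9.
A2: add {4} — 4 (Runner) has 4→2.
A3 = A2; e.g. 1 (Runner) has no edge into A2. Fixed point.
Runner's winning region = {2, 4, 9, 10}.

2, 4, 9, 10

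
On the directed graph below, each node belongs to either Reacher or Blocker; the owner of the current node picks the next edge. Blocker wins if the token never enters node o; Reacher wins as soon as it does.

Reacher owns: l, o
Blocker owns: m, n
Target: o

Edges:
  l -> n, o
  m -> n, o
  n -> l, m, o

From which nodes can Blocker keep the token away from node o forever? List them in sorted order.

A0 = {o}
A1: add {l} — l (Reacher) has l→o.
A2 = A1; e.g. m (Blocker) can still go to n. Fixed point.
Reacher's attractor = {l, o}; Blocker avoids the target exactly from the complement.

m, n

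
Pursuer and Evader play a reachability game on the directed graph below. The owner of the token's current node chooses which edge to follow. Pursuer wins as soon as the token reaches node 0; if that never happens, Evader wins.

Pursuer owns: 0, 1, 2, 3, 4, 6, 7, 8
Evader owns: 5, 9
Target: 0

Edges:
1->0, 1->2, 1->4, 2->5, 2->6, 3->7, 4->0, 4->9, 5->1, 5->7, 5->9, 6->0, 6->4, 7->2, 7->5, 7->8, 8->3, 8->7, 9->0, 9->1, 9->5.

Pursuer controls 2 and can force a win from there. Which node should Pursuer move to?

6

A0 = {0}
A1: add {1, 4, 6} — 1 (Pursuer) has 1→0; 4 (Pursuer) has 4→0; 6 (Pursuer) has 6→0.
A2: add {2} — 2 (Pursuer) has 2→6.
A3: add {7} — 7 (Pursuer) has 7→2.
A4: add {3, 8} — 3 (Pursuer) has 3→7; 8 (Pursuer) has 8→7.
A5 = A4; e.g. 5 (Evader) can still go to 9. Fixed point.
From 2, successor 6 is in the attractor (rank 1); the other successor 5 is not.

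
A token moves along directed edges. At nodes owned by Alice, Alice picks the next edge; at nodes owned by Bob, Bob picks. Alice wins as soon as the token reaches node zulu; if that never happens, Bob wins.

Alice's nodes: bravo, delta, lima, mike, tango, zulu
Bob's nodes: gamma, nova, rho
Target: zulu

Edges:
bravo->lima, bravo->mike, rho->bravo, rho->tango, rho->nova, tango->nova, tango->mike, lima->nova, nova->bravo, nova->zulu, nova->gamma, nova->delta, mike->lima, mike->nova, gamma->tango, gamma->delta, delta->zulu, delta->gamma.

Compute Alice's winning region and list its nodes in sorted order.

delta, zulu

A0 = {zulu}
A1: add {delta} — delta (Alice) has delta→zulu.
A2 = A1; e.g. bravo (Alice) has no edge into A1. Fixed point.
Alice's winning region = {delta, zulu}.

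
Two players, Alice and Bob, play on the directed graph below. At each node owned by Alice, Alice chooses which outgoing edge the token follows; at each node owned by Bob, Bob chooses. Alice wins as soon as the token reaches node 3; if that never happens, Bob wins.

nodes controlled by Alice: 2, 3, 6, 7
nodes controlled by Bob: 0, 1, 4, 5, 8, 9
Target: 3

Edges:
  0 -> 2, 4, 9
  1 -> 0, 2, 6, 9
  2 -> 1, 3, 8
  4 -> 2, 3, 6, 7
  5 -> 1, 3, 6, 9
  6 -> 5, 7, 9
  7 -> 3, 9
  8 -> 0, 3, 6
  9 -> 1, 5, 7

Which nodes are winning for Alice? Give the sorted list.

A0 = {3}
A1: add {2, 7} — 2 (Alice) has 2→3; 7 (Alice) has 7→3.
A2: add {6} — 6 (Alice) has 6→7.
A3: add {4} — 4 (Bob): all of {2, 3, 6, 7} already in.
A4 = A3; e.g. 0 (Bob) can still go to 9. Fixed point.
Alice's winning region = {2, 3, 4, 6, 7}.

2, 3, 4, 6, 7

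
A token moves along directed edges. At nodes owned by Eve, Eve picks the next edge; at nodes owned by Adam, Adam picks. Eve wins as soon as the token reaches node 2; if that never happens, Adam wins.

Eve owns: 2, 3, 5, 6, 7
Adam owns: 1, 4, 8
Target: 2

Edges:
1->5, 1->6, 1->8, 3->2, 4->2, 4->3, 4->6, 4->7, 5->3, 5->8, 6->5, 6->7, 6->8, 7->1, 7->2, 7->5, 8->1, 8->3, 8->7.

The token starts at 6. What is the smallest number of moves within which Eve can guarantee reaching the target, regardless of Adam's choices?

A0 = {2}
A1: add {3, 7} — 3 (Eve) has 3→2; 7 (Eve) has 7→2.
A2: add {5, 6} — 5 (Eve) has 5→3; 6 (Eve) has 6→7.
6 enters the attractor at level 2, so Eve can force the target in 2 moves from there.

2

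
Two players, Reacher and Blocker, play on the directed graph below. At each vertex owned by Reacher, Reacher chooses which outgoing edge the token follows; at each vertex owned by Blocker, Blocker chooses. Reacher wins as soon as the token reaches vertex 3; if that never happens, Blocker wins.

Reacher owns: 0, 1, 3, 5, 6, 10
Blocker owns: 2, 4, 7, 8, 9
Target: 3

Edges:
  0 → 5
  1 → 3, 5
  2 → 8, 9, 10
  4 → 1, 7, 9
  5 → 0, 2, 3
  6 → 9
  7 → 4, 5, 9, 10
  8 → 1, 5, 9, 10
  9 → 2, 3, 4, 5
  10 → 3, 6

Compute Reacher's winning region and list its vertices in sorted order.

0, 1, 3, 5, 10

A0 = {3}
A1: add {1, 5, 10} — 1 (Reacher) has 1→3; 5 (Reacher) has 5→3; 10 (Reacher) has 10→3.
A2: add {0} — 0 (Reacher) has 0→5.
A3 = A2; e.g. 2 (Blocker) can still go to 8. Fixed point.
Reacher's winning region = {0, 1, 3, 5, 10}.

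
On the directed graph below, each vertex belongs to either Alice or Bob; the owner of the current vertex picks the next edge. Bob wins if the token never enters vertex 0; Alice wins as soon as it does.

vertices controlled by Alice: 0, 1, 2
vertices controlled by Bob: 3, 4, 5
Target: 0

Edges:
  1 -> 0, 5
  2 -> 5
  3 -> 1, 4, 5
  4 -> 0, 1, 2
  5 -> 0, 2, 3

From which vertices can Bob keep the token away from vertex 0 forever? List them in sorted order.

2, 3, 4, 5

A0 = {0}
A1: add {1} — 1 (Alice) has 1→0.
A2 = A1; e.g. 2 (Alice) has no edge into A1. Fixed point.
Alice's attractor = {0, 1}; Bob avoids the target exactly from the complement.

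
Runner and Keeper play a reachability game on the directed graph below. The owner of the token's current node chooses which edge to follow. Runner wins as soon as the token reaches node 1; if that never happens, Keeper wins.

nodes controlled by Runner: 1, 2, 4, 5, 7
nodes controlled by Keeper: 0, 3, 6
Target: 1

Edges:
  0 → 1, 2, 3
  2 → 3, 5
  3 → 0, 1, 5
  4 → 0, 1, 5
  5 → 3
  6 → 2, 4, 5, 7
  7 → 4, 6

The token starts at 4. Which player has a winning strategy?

Runner

A0 = {1}
A1: add {4} — 4 (Runner) has 4→1.
4 ∈ A1, so Runner can force the target.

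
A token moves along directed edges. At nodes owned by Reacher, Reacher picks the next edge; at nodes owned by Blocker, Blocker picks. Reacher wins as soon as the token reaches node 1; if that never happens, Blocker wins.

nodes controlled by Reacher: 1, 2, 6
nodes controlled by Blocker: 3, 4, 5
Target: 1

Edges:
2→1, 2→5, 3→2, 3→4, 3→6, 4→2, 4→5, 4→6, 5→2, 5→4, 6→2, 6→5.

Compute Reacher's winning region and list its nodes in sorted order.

A0 = {1}
A1: add {2} — 2 (Reacher) has 2→1.
A2: add {6} — 6 (Reacher) has 6→2.
A3 = A2; e.g. 3 (Blocker) can still go to 4. Fixed point.
Reacher's winning region = {1, 2, 6}.

1, 2, 6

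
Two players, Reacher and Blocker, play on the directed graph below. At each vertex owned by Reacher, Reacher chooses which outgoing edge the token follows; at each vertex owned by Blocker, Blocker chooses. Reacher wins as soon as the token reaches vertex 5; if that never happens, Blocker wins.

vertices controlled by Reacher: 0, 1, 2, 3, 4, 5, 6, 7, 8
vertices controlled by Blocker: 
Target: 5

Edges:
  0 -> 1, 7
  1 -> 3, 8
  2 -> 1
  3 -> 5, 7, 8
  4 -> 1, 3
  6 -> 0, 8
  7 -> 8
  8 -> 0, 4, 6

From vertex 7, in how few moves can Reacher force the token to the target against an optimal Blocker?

4

A0 = {5}
A1: add {3} — 3 (Reacher) has 3→5.
A2: add {1, 4} — 1 (Reacher) has 1→3; 4 (Reacher) has 4→3.
A3: add {0, 2, 8} — 0 (Reacher) has 0→1; 2 (Reacher) has 2→1; 8 (Reacher) has 8→4.
A4: add {6, 7} — 6 (Reacher) has 6→0; 7 (Reacher) has 7→8.
A4 = all vertices. Fixed point.
7 enters the attractor at level 4, so Reacher can force the target in 4 moves from there.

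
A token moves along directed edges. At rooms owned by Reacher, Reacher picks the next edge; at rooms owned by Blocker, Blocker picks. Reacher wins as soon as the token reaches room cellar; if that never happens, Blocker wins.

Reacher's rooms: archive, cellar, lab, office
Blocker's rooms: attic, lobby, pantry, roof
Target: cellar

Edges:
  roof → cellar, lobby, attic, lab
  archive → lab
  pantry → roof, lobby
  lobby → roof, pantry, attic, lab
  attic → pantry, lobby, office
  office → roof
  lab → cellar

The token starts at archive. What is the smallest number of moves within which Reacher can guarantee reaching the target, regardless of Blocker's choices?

A0 = {cellar}
A1: add {lab} — lab (Reacher) has lab→cellar.
A2: add {archive} — archive (Reacher) has archive→lab.
A3 = A2; e.g. roof (Blocker) can still go to lobby. Fixed point.
archive enters the attractor at level 2, so Reacher can force the target in 2 moves from there.

2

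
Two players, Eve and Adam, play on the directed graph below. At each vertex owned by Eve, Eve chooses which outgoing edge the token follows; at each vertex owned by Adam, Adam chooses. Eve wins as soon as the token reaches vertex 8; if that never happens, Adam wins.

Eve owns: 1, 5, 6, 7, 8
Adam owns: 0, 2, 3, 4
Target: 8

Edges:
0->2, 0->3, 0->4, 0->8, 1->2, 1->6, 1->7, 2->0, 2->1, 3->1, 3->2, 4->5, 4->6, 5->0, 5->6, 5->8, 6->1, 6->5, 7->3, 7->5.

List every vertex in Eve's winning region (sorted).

1, 4, 5, 6, 7, 8

A0 = {8}
A1: add {5} — 5 (Eve) has 5→8.
A2: add {6, 7} — 6 (Eve) has 6→5; 7 (Eve) has 7→5.
A3: add {1, 4} — 1 (Eve) has 1→6; 4 (Adam): all of {5, 6} already in.
A4 = A3; e.g. 0 (Adam) can still go to 2. Fixed point.
Eve's winning region = {1, 4, 5, 6, 7, 8}.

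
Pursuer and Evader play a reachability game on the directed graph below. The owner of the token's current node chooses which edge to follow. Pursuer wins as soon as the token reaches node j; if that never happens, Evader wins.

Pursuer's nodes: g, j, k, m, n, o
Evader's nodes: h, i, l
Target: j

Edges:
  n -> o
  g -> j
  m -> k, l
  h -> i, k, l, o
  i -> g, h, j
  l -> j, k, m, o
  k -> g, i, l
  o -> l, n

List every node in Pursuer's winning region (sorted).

g, j, k, m

A0 = {j}
A1: add {g} — g (Pursuer) has g→j.
A2: add {k} — k (Pursuer) has k→g.
A3: add {m} — m (Pursuer) has m→k.
A4 = A3; e.g. h (Evader) can still go to i. Fixed point.
Pursuer's winning region = {g, j, k, m}.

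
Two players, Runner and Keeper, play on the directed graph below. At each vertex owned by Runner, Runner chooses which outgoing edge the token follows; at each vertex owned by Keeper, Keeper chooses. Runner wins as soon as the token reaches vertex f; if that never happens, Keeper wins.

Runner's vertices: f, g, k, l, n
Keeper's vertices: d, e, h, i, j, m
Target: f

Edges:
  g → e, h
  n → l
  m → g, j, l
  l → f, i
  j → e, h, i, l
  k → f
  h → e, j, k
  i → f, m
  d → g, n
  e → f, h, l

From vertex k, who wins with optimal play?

Runner

A0 = {f}
A1: add {k, l} — k (Runner) has k→f; l (Runner) has l→f.
k ∈ A1, so Runner can force the target.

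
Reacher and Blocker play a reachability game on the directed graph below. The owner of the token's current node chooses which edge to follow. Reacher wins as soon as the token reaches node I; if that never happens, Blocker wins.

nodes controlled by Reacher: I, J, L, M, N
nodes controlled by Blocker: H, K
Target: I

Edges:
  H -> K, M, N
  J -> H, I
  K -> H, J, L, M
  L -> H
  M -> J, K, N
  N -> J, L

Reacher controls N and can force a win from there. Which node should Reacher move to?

A0 = {I}
A1: add {J} — J (Reacher) has J→I.
A2: add {M, N} — M (Reacher) has M→J; N (Reacher) has N→J.
A3 = A2; e.g. H (Blocker) can still go to K. Fixed point.
From N, successor J is in the attractor (rank 1); the other successor L is not.

J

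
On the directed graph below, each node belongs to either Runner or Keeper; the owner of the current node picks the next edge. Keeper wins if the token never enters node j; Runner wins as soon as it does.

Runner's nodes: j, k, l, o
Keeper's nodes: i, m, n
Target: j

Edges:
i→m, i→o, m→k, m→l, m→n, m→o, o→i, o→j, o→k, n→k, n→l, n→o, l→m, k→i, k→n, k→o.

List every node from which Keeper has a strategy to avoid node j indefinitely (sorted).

A0 = {j}
A1: add {o} — o (Runner) has o→j.
A2: add {k} — k (Runner) has k→o.
A3 = A2; e.g. i (Keeper) can still go to m. Fixed point.
Runner's attractor = {j, k, o}; Keeper avoids the target exactly from the complement.

i, l, m, n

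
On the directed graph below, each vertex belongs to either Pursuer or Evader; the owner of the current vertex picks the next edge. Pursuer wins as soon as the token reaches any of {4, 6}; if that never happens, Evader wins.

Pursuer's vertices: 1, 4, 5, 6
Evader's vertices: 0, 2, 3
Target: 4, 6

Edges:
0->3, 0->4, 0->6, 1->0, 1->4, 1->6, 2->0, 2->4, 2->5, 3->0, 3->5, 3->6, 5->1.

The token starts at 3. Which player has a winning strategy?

Evader

A0 = {4, 6}
A1: add {1} — 1 (Pursuer) has 1→4.
A2: add {5} — 5 (Pursuer) has 5→1.
A3 = A2; e.g. 0 (Evader) can still go to 3. Fixed point.
3 never enters the attractor, so Evader can avoid the target forever.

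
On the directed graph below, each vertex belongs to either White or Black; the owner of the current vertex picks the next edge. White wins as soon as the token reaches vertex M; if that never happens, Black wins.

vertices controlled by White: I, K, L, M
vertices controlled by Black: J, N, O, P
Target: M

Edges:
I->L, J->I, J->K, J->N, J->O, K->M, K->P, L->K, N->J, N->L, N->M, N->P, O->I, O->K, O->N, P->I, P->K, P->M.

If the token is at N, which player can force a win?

A0 = {M}
A1: add {K} — K (White) has K→M.
A2: add {L} — L (White) has L→K.
A3: add {I} — I (White) has I→L.
A4: add {P} — P (Black): all of {I, K, M} already in.
A5 = A4; e.g. J (Black) can still go to N. Fixed point.
N never enters the attractor, so Black can avoid the target forever.

Black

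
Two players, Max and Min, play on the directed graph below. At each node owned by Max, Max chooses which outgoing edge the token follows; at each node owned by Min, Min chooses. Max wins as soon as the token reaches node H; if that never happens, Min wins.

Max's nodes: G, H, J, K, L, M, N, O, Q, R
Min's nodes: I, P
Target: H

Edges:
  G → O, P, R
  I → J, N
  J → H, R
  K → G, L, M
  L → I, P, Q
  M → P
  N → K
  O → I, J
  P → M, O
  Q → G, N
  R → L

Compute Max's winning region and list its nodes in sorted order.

G, H, I, J, K, L, N, O, Q, R

A0 = {H}
A1: add {J} — J (Max) has J→H.
A2: add {O} — O (Max) has O→J.
A3: add {G} — G (Max) has G→O.
A4: add {K, Q} — K (Max) has K→G; Q (Max) has Q→G.
A5: add {L, N} — L (Max) has L→Q; N (Max) has N→K.
A6: add {I, R} — I (Min): all of {J, N} already in; R (Max) has R→L.
A7 = A6; e.g. M (Max) has no edge into A6. Fixed point.
Max's winning region = {G, H, I, J, K, L, N, O, Q, R}.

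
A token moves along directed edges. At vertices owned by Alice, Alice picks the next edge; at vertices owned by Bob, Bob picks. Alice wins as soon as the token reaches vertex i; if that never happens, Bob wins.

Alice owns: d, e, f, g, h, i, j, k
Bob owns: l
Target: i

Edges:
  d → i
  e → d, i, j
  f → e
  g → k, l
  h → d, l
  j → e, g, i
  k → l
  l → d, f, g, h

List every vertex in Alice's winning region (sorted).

d, e, f, h, i, j

A0 = {i}
A1: add {d, e, j} — d (Alice) has d→i; e (Alice) has e→i; j (Alice) has j→i.
A2: add {f, h} — f (Alice) has f→e; h (Alice) has h→d.
A3 = A2; e.g. g (Alice) has no edge into A2. Fixed point.
Alice's winning region = {d, e, f, h, i, j}.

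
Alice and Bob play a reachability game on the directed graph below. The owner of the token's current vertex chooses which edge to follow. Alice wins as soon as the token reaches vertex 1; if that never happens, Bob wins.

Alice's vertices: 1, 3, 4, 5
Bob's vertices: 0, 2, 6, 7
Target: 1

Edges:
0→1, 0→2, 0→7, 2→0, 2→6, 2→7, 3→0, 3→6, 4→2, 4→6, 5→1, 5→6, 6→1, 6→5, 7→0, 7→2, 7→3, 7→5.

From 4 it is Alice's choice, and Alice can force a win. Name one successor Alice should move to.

6

A0 = {1}
A1: add {5} — 5 (Alice) has 5→1.
A2: add {6} — 6 (Bob): all of {1, 5} already in.
A3: add {3, 4} — 3 (Alice) has 3→6; 4 (Alice) has 4→6.
A4 = A3; e.g. 0 (Bob) can still go to 2. Fixed point.
From 4, successor 6 is in the attractor (rank 2); the other successor 2 is not.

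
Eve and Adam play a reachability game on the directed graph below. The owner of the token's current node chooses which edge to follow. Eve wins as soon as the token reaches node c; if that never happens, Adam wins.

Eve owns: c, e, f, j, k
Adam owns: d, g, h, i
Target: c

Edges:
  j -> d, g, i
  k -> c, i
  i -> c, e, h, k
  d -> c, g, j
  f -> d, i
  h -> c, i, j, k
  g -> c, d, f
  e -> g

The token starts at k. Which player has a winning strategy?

A0 = {c}
A1: add {k} — k (Eve) has k→c.
A2 = A1; e.g. d (Adam) can still go to g. Fixed point.
k ∈ A1, so Eve can force the target.

Eve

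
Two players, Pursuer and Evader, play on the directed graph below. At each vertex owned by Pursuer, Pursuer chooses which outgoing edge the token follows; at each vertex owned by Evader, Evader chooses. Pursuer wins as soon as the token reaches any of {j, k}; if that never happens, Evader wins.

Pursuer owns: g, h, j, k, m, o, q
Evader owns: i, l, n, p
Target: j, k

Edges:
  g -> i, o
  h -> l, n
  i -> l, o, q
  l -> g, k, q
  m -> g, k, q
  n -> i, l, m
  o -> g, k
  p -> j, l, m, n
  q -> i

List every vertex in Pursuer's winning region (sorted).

g, j, k, m, o

A0 = {j, k}
A1: add {m, o} — m (Pursuer) has m→k; o (Pursuer) has o→k.
A2: add {g} — g (Pursuer) has g→o.
A3 = A2; e.g. h (Pursuer) has no edge into A2. Fixed point.
Pursuer's winning region = {g, j, k, m, o}.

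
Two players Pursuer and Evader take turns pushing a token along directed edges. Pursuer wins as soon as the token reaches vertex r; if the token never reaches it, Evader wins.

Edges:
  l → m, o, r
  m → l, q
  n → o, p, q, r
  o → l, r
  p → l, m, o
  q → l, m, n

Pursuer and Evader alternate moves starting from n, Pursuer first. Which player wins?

Pursuer

Track states (vertex, player-to-move).
A0 = {(r,Pursuer), (r,Evader)}
A1: add {(l,Pursuer), (n,Pursuer), (o,Pursuer)}.
(n,Pursuer) ∈ A1 ⇒ Pursuer forces the target.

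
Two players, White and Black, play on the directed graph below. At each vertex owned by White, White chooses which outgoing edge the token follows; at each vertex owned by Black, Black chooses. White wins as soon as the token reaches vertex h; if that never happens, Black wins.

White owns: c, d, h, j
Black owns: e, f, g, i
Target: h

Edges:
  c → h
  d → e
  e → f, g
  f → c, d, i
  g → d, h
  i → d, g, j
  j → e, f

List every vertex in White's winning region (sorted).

c, h

A0 = {h}
A1: add {c} — c (White) has c→h.
A2 = A1; e.g. d (White) has no edge into A1. Fixed point.
White's winning region = {c, h}.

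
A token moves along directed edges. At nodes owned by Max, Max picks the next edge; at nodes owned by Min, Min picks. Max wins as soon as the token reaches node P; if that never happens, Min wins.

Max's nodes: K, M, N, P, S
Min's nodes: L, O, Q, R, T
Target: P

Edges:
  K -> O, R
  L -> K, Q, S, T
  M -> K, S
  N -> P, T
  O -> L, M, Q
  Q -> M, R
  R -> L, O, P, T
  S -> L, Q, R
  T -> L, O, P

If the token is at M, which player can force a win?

A0 = {P}
A1: add {N} — N (Max) has N→P.
A2 = A1; e.g. K (Max) has no edge into A1. Fixed point.
M never enters the attractor, so Min can avoid the target forever.

Min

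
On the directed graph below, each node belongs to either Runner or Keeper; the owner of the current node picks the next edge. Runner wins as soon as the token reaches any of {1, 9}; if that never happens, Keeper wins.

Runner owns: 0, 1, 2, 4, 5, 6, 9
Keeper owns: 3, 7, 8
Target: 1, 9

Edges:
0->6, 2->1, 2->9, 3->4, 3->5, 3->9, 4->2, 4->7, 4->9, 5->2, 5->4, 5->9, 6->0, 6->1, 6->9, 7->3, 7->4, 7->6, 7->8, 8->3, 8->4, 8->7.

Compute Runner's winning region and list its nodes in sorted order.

A0 = {1, 9}
A1: add {2, 4, 5, 6} — 2 (Runner) has 2→1; 4 (Runner) has 4→9; 5 (Runner) has 5→9; 6 (Runner) has 6→1.
A2: add {0, 3} — 0 (Runner) has 0→6; 3 (Keeper): all of {4, 5, 9} already in.
A3 = A2; e.g. 7 (Keeper) can still go to 8. Fixed point.
Runner's winning region = {0, 1, 2, 3, 4, 5, 6, 9}.

0, 1, 2, 3, 4, 5, 6, 9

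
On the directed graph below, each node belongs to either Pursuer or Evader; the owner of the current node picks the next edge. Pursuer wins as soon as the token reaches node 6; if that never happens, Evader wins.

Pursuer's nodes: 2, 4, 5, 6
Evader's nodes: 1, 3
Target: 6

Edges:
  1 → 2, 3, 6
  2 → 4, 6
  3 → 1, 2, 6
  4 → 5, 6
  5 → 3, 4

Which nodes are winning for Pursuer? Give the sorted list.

A0 = {6}
A1: add {2, 4} — 2 (Pursuer) has 2→6; 4 (Pursuer) has 4→6.
A2: add {5} — 5 (Pursuer) has 5→4.
A3 = A2; e.g. 1 (Evader) can still go to 3. Fixed point.
Pursuer's winning region = {2, 4, 5, 6}.

2, 4, 5, 6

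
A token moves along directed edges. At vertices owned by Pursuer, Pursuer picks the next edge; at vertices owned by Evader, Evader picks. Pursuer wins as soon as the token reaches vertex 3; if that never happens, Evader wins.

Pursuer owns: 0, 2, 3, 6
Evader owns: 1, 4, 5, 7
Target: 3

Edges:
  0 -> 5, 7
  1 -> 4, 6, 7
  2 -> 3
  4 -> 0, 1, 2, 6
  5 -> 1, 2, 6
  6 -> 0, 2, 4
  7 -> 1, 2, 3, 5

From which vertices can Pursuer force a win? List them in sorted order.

2, 3, 6

A0 = {3}
A1: add {2} — 2 (Pursuer) has 2→3.
A2: add {6} — 6 (Pursuer) has 6→2.
A3 = A2; e.g. 0 (Pursuer) has no edge into A2. Fixed point.
Pursuer's winning region = {2, 3, 6}.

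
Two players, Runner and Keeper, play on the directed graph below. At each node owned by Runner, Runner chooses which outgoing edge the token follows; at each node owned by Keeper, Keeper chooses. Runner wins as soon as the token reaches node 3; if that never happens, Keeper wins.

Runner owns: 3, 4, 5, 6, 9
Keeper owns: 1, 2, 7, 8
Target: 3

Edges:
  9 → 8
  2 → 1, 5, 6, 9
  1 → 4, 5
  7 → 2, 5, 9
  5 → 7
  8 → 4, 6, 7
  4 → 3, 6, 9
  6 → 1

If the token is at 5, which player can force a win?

Keeper

A0 = {3}
A1: add {4} — 4 (Runner) has 4→3.
A2 = A1; e.g. 1 (Keeper) can still go to 5. Fixed point.
5 never enters the attractor, so Keeper can avoid the target forever.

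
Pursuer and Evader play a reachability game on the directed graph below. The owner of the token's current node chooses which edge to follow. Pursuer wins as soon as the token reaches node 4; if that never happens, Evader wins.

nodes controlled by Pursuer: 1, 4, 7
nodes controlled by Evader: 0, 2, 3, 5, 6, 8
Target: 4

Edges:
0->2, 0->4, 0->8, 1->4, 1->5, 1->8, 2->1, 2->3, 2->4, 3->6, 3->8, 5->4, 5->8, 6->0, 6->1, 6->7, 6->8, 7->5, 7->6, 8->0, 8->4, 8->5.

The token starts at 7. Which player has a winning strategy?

Evader

A0 = {4}
A1: add {1} — 1 (Pursuer) has 1→4.
A2 = A1; e.g. 0 (Evader) can still go to 2. Fixed point.
7 never enters the attractor, so Evader can avoid the target forever.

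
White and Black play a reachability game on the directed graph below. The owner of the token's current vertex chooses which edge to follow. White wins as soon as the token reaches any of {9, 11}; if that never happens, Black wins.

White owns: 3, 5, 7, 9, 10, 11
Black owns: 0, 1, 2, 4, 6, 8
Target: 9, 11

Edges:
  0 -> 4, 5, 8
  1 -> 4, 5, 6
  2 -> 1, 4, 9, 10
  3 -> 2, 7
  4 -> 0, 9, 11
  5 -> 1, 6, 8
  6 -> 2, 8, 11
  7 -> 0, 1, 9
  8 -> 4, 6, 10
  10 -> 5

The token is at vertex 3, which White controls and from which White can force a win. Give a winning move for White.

7

A0 = {9, 11}
A1: add {7} — 7 (White) has 7→9.
A2: add {3} — 3 (White) has 3→7.
A3 = A2; e.g. 0 (Black) can still go to 4. Fixed point.
From 3, successor 7 is in the attractor (rank 1); the other successor 2 is not.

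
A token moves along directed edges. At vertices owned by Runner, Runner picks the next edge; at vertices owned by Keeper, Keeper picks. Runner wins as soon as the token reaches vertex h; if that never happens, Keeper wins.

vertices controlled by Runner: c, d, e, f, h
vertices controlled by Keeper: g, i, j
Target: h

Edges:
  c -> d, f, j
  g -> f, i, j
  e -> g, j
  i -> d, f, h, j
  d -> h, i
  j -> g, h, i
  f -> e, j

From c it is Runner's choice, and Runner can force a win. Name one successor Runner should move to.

A0 = {h}
A1: add {d} — d (Runner) has d→h.
A2: add {c} — c (Runner) has c→d.
A3 = A2; e.g. e (Runner) has no edge into A2. Fixed point.
From c, successor d is in the attractor (rank 1); the other successors f, j are not.

d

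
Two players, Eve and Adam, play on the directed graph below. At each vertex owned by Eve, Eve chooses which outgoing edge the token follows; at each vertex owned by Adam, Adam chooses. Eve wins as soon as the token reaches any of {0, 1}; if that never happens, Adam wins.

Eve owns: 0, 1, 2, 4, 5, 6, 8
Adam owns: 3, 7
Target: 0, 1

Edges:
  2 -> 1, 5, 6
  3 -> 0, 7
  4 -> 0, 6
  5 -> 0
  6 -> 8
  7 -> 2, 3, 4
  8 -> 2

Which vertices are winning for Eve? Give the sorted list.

A0 = {0, 1}
A1: add {2, 4, 5} — 2 (Eve) has 2→1; 4 (Eve) has 4→0; 5 (Eve) has 5→0.
A2: add {8} — 8 (Eve) has 8→2.
A3: add {6} — 6 (Eve) has 6→8.
A4 = A3; e.g. 3 (Adam) can still go to 7. Fixed point.
Eve's winning region = {0, 1, 2, 4, 5, 6, 8}.

0, 1, 2, 4, 5, 6, 8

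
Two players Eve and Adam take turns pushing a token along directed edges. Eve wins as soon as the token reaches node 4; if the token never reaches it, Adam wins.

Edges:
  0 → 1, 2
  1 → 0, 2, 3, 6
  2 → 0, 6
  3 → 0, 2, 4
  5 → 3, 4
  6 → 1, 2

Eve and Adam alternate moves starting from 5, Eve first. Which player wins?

Track states (vertex, player-to-move).
A0 = {(4,Eve), (4,Adam)}
A1: add {(3,Eve), (5,Eve)}.
(5,Eve) ∈ A1 ⇒ Eve forces the target.

Eve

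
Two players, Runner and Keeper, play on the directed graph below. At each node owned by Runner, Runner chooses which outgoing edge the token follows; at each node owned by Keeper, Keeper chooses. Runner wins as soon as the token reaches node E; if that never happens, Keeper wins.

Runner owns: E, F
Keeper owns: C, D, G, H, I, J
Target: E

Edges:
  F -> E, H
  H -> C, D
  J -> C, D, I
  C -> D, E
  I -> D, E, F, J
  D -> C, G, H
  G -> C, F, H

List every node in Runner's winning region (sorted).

A0 = {E}
A1: add {F} — F (Runner) has F→E.
A2 = A1; e.g. C (Keeper) can still go to D. Fixed point.
Runner's winning region = {E, F}.

E, F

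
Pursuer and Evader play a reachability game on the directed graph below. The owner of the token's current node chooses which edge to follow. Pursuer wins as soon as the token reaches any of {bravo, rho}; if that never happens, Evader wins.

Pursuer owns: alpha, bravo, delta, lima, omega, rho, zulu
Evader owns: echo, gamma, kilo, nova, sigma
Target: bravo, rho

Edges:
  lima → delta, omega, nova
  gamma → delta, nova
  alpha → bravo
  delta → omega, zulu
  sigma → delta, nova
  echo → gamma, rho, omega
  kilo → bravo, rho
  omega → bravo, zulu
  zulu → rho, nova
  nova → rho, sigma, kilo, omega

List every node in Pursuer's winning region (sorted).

A0 = {bravo, rho}
A1: add {alpha, kilo, omega, zulu} — alpha (Pursuer) has alpha→bravo; kilo (Evader): all of {bravo, rho} already in; omega (Pursuer) has omega→bravo; zulu (Pursuer) has zulu→rho.
A2: add {delta, lima} — lima (Pursuer) has lima→omega; delta (Pursuer) has delta→omega.
A3 = A2; e.g. gamma (Evader) can still go to nova. Fixed point.
Pursuer's winning region = {alpha, bravo, delta, kilo, lima, omega, rho, zulu}.

alpha, bravo, delta, kilo, lima, omega, rho, zulu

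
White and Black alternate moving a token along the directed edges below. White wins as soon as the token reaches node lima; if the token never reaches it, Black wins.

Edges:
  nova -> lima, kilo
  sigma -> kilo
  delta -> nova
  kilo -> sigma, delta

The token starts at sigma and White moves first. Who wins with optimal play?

Track states (vertex, player-to-move).
A0 = {(lima,White), (lima,Black)}
A1: add {(nova,White)}.
A2: add {(delta,Black)}.
A3: add {(kilo,White)}.
A4: add {(nova,Black), (sigma,Black)}.
A5: add {(delta,White)}.
A6 = A5; e.g. (sigma,White) stays out. (sigma,White) never enters ⇒ Black avoids the target.

Black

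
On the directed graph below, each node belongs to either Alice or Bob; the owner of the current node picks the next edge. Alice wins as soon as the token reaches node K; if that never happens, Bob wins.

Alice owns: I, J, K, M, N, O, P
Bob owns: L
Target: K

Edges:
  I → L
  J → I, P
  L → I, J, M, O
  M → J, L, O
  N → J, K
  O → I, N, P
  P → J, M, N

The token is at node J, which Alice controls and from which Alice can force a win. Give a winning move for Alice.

P

A0 = {K}
A1: add {N} — N (Alice) has N→K.
A2: add {O, P} — O (Alice) has O→N; P (Alice) has P→N.
A3: add {J, M} — J (Alice) has J→P; M (Alice) has M→O.
A4 = A3; e.g. I (Alice) has no edge into A3. Fixed point.
From J, successor P is in the attractor (rank 2); the other successor I is not.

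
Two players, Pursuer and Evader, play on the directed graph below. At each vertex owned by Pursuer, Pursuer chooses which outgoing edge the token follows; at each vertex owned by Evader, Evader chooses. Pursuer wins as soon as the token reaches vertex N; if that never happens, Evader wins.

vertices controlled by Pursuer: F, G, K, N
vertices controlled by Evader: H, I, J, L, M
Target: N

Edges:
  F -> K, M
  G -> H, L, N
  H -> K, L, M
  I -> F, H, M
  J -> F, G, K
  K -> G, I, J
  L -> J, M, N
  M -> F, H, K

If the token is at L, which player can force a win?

Evader

A0 = {N}
A1: add {G} — G (Pursuer) has G→N.
A2: add {K} — K (Pursuer) has K→G.
A3: add {F} — F (Pursuer) has F→K.
A4: add {J} — J (Evader): all of {F, G, K} already in.
A5 = A4; e.g. H (Evader) can still go to L. Fixed point.
L never enters the attractor, so Evader can avoid the target forever.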